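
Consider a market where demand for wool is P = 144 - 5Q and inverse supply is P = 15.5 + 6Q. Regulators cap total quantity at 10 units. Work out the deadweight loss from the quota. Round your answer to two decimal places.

15.56

Unrestricted equilibrium: Q* = (144 - 15.5)/(5 + 6) = 11.6818.
At Q = 10 the demand price is 144 - 5(10) = 94 and the supply price is 15.5 + 6(10) = 75.5.
DWL = (1/2)(gap between curves at 10) x (Q* - 10) = (1/2)(18.5)(1.6818) = 15.5568.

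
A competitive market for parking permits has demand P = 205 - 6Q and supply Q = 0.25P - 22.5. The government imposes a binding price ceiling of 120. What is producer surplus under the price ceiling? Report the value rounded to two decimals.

112.50

Rewriting supply in inverse form: P = 90 + 4Q.
Without the control, 205 - 6Q = 90 + 4Q so Q* = 11.5 and P* = 136.
At P = 120, sellers supply (120 - 90)/4 = 7.5 while buyers want more, so the quantity traded is 7.5 at price 120.
PS is the triangle above supply below 120: (1/2)(7.5)(120 - 90) = 112.5.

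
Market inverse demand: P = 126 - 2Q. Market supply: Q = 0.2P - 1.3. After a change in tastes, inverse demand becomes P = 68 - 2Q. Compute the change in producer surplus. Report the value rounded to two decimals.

Rewriting supply in inverse form: P = 6.5 + 5Q.
Initial equilibrium: Q_0 = 17.0714, P_0 = 91.8571; CS_0 = (1/2)(17.0714)(34.1429) = 291.4337, PS_0 = (1/2)(17.0714)(85.3571) = 728.5842.
New equilibrium: 68 - 2Q = 6.5 + 5Q gives Q_1 = 8.7857, P_1 = 50.4286; CS_1 = 77.1888, PS_1 = 192.9719.
Change in producer surplus = 192.9719 - 728.5842 = -535.6122.

-535.61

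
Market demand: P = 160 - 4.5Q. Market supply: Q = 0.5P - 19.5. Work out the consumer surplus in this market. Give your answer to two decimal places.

779.70

Rewriting supply in inverse form: P = 39 + 2Q.
Set 160 - 4.5Q = 39 + 2Q, which gives 121 = 6.5Q, so Q* = 18.6154 and P* = 160 - 4.5(18.6154) = 76.2308.
The demand choke price is 160, so CS = (1/2)(Q*)(160 - P*) = (1/2)(18.6154)(83.7692) = 779.6982.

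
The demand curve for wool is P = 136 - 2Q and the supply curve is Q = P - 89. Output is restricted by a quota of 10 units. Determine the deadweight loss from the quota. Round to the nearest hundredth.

Rewriting supply in inverse form: P = 89 + Q.
Without the quota, 136 - 2Q = 89 + Q gives Q* = 15.6667.
At Q = 10 the demand price is 136 - 2(10) = 116 and the supply price is 89 + (10) = 99.
DWL = (1/2)(gap between curves at 10) x (Q* - 10) = (1/2)(17)(5.6667) = 48.1667.

48.17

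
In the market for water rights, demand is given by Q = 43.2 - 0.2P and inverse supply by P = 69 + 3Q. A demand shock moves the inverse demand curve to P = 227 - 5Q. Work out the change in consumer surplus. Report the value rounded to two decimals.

131.05

Rewriting demand in inverse form: P = 216 - 5Q.
Initial equilibrium: Q_0 = 18.375, P_0 = 124.125; CS_0 = (1/2)(18.375)(91.875) = 844.1016, PS_0 = (1/2)(18.375)(55.125) = 506.4609.
New equilibrium: 227 - 5Q = 69 + 3Q gives Q_1 = 19.75, P_1 = 128.25; CS_1 = 975.1562, PS_1 = 585.0938.
Change in consumer surplus = 975.1562 - 844.1016 = 131.0547.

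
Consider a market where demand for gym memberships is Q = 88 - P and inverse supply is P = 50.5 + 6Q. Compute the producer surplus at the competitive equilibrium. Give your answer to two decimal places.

Rewriting demand in inverse form: P = 88 - Q.
Equilibrium: 88 - Q = 50.5 + 6Q, so Q* = 5.3571 and P* = 82.6429.
Producer surplus is the triangle above supply below P*: (1/2)(5.3571)(82.6429 - 50.5) = (1/2)(5.3571)(32.1429) = 86.0969.

86.10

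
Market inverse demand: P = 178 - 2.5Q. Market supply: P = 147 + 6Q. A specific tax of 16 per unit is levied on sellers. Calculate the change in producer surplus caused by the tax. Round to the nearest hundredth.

-30.56

Without the tax, 178 - 2.5Q = 147 + 6Q so Q* = 3.6471 and P* = 168.8824.
With the tax, sellers need 16 more per unit: 178 - 2.5Q = 147 + 6Q + 16, so Q_t = 1.7647. Buyers pay P_b = 173.5882; sellers receive P_s = P_b - 16 = 157.5882.
Producers lose the trapezoid between P_s and P* out to Q_t plus the triangle from Q_t to Q*: change in PS = 9.3426 - 39.9031 = -30.5606.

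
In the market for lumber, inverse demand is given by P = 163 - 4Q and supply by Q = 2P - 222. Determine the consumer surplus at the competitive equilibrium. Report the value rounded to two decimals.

267.06

Rewriting supply in inverse form: P = 111 + 0.5Q.
Set 163 - 4Q = 111 + 0.5Q, which gives 52 = 4.5Q, so Q* = 11.5556 and P* = 163 - 4(11.5556) = 116.7778.
The demand choke price is 163, so CS = (1/2)(Q*)(163 - P*) = (1/2)(11.5556)(46.2222) = 267.0617.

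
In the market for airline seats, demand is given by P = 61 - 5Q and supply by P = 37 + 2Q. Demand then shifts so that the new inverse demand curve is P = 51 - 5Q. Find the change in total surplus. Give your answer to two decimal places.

Initial equilibrium: Q_0 = 3.4286, P_0 = 43.8571; CS_0 = (1/2)(3.4286)(17.1429) = 29.3878, PS_0 = (1/2)(3.4286)(6.8571) = 11.7551.
New equilibrium: 51 - 5Q = 37 + 2Q gives Q_1 = 2, P_1 = 41; CS_1 = 10, PS_1 = 4.
Change in total surplus = (10 + 4) - (29.3878 + 11.7551) = -27.1429.

-27.14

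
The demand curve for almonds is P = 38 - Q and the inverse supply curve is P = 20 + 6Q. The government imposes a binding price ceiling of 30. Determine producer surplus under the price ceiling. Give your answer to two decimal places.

8.33

Free-market equilibrium: 38 - Q = 20 + 6Q gives Q* = 2.5714, P* = 35.4286.
At P = 30, sellers supply (30 - 20)/6 = 1.6667 while buyers want more, so the quantity traded is 1.6667 at price 30.
PS is the triangle above supply below 30: (1/2)(1.6667)(30 - 20) = 8.3333.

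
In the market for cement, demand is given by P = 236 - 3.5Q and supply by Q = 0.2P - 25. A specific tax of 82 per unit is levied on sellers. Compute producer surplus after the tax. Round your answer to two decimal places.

29.10

Rewriting supply in inverse form: P = 125 + 5Q.
Without the tax, 236 - 3.5Q = 125 + 5Q so Q* = 13.0588 and P* = 190.2941.
With the tax, sellers need 82 more per unit: 236 - 3.5Q = 125 + 5Q + 82, so Q_t = 3.4118. Buyers pay P_b = 224.0588; sellers receive P_s = P_b - 82 = 142.0588.
PS = (1/2)(Q_t)(P_s - 125) = (1/2)(3.4118)(17.0588) = 29.1003.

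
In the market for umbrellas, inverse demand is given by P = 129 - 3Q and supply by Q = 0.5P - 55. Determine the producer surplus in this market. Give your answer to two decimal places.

Rewriting supply in inverse form: P = 110 + 2Q.
Set 129 - 3Q = 110 + 2Q, which gives 19 = 5Q, so Q* = 3.8 and P* = 129 - 3(3.8) = 117.6.
The supply curve's price intercept is 110, so PS = (1/2)(Q*)(P* - 110) = (1/2)(3.8)(7.6) = 14.44.

14.44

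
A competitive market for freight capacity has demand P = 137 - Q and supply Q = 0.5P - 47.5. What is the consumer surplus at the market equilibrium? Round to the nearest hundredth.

98.00

Rewriting supply in inverse form: P = 95 + 2Q.
Set 137 - Q = 95 + 2Q, which gives 42 = 3Q, so Q* = 14 and P* = 137 - (14) = 123.
CS is the area between the demand curve and P* from 0 to Q*: (1/2)(14)(14) = 98.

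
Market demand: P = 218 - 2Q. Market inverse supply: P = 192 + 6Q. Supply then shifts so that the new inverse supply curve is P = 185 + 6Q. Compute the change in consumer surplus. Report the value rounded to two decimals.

6.45

Initial equilibrium: Q_0 = 3.25, P_0 = 211.5; CS_0 = (1/2)(3.25)(6.5) = 10.5625, PS_0 = (1/2)(3.25)(19.5) = 31.6875.
New equilibrium: 218 - 2Q = 185 + 6Q gives Q_1 = 4.125, P_1 = 209.75; CS_1 = 17.0156, PS_1 = 51.0469.
Change in consumer surplus = 17.0156 - 10.5625 = 6.4531.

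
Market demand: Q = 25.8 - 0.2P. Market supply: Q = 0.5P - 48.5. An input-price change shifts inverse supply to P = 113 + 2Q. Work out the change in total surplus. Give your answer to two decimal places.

-54.86

Rewriting demand in inverse form: P = 129 - 5Q.
Rewriting supply in inverse form: P = 97 + 2Q.
Initial equilibrium: Q_0 = 4.5714, P_0 = 106.1429; CS_0 = (1/2)(4.5714)(22.8571) = 52.2449, PS_0 = (1/2)(4.5714)(9.1429) = 20.898.
New equilibrium: 129 - 5Q = 113 + 2Q gives Q_1 = 2.2857, P_1 = 117.5714; CS_1 = 13.0612, PS_1 = 5.2245.
Change in total surplus = (13.0612 + 5.2245) - (52.2449 + 20.898) = -54.8571.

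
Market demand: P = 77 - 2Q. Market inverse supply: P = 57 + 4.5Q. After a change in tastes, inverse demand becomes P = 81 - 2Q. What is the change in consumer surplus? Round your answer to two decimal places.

Initial equilibrium: Q_0 = 3.0769, P_0 = 70.8462; CS_0 = (1/2)(3.0769)(6.1538) = 9.4675, PS_0 = (1/2)(3.0769)(13.8462) = 21.3018.
New equilibrium: 81 - 2Q = 57 + 4.5Q gives Q_1 = 3.6923, P_1 = 73.6154; CS_1 = 13.6331, PS_1 = 30.6746.
Change in consumer surplus = 13.6331 - 9.4675 = 4.1657.

4.17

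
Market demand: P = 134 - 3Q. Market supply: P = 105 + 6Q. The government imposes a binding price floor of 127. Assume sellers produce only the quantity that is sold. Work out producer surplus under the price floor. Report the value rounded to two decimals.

Free-market equilibrium: 134 - 3Q = 105 + 6Q gives Q* = 3.2222, P* = 124.3333.
At P = 127, buyers demand (134 - 127)/3 = 2.3333 while sellers would supply more, so the quantity traded is 2.3333 at price 127.
The supply price at Q = 2.3333 is 119. PS is the trapezoid between 127 and supply over [0, 2.3333]: (1/2)[(127 - 105) + (127 - 119)](2.3333) = 35.

35.00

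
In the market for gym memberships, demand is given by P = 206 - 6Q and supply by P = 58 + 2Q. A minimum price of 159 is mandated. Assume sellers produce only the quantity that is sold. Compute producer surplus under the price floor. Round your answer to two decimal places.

729.81

Free-market equilibrium: 206 - 6Q = 58 + 2Q gives Q* = 18.5, P* = 95.
At P = 159, buyers demand (206 - 159)/6 = 7.8333 while sellers would supply more, so the quantity traded is 7.8333 at price 159.
The supply price at Q = 7.8333 is 73.6667. PS is the trapezoid between 159 and supply over [0, 7.8333]: (1/2)[(159 - 58) + (159 - 73.6667)](7.8333) = 729.8056.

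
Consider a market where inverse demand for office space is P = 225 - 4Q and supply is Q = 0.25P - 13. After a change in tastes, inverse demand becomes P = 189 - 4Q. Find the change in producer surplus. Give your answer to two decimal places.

-348.75

Rewriting supply in inverse form: P = 52 + 4Q.
Initial equilibrium: Q_0 = 21.625, P_0 = 138.5; CS_0 = (1/2)(21.625)(86.5) = 935.2812, PS_0 = (1/2)(21.625)(86.5) = 935.2812.
New equilibrium: 189 - 4Q = 52 + 4Q gives Q_1 = 17.125, P_1 = 120.5; CS_1 = 586.5312, PS_1 = 586.5312.
Change in producer surplus = 586.5312 - 935.2812 = -348.75.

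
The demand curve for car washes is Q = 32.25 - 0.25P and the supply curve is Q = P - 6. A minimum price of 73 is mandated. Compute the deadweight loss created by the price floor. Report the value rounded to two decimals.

Rewriting demand in inverse form: P = 129 - 4Q.
Rewriting supply in inverse form: P = 6 + Q.
Without the control, 129 - 4Q = 6 + Q so Q* = 24.6 and P* = 30.6.
At P = 73, buyers demand (129 - 73)/4 = 14 while sellers would supply more, so the quantity traded is 14 at price 73.
At Q = 14 the demand price is 73 and the supply price is 20. Deadweight loss is the triangle between the curves from 14 to 24.6: (1/2)(73 - 20)(24.6 - 14) = 280.9.

280.90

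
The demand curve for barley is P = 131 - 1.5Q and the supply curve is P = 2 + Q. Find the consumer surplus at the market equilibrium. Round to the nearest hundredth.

Setting demand equal to supply, 129 = 2.5Q, so Q* = 51.6 and P* = 53.6.
Consumer surplus is the triangle under demand above P*: (1/2)(51.6)(131 - 53.6) = (1/2)(51.6)(77.4) = 1996.92.

1996.92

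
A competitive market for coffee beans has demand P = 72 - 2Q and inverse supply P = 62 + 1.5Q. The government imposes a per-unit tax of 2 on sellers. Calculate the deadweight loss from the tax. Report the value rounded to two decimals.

Pre-tax equilibrium: 72 - 2Q = 62 + 1.5Q gives Q* = 2.8571, P* = 66.2857.
A tax on sellers shifts supply up by 2: 72 - 2Q = 62 + 1.5Q + 2, so Q_t = 2.2857. Buyers pay P_b = 67.4286; sellers receive P_s = P_b - 2 = 65.4286.
The welfare triangle lost has base Q* - Q_t = 0.5714 and height t = 2, so DWL = (1/2)(0.5714)(2) = 0.5714.

0.57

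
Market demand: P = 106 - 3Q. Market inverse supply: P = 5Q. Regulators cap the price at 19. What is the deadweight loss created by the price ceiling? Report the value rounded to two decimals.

357.21

Free-market equilibrium: 106 - 3Q = 5Q gives Q* = 13.25, P* = 66.25.
At the ceiling price 19, quantity supplied is (19 - 0)/5 = 3.8; supply is the short side, so Q = 3.8 trades at P = 19.
The lost-trades triangle has base Q* - 3.8 = 9.45 and height equal to the gap between the curves at Q = 3.8, which is 94.6 - 19 = 75.6. DWL = (1/2)(9.45)(75.6) = 357.21.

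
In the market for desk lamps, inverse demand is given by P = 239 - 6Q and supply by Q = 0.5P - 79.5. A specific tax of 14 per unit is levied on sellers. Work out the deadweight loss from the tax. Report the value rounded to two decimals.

Rewriting supply in inverse form: P = 159 + 2Q.
Without the tax, 239 - 6Q = 159 + 2Q so Q* = 10 and P* = 179.
With the tax, sellers need 14 more per unit: 239 - 6Q = 159 + 2Q + 14, so Q_t = 8.25. Buyers pay P_b = 189.5; sellers receive P_s = P_b - 14 = 175.5.
Deadweight loss is the triangle between the curves from Q_t to Q*: (1/2)(10 - 8.25)(14) = 12.25.

12.25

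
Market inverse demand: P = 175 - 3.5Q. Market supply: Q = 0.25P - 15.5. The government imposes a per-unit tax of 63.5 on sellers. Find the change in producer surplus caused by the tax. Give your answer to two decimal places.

Rewriting supply in inverse form: P = 62 + 4Q.
Without the tax, 175 - 3.5Q = 62 + 4Q so Q* = 15.0667 and P* = 122.2667.
A tax on sellers shifts supply up by 63.5: 175 - 3.5Q = 62 + 4Q + 63.5, so Q_t = 6.6. Buyers pay P_b = 151.9; sellers receive P_s = P_b - 63.5 = 88.4.
Producers lose the trapezoid between P_s and P* out to Q_t plus the triangle from Q_t to Q*: change in PS = 87.12 - 454.0089 = -366.8889.

-366.89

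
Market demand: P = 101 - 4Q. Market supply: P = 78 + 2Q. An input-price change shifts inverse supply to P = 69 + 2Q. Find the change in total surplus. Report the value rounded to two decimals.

41.25

Initial equilibrium: Q_0 = 3.8333, P_0 = 85.6667; CS_0 = (1/2)(3.8333)(15.3333) = 29.3889, PS_0 = (1/2)(3.8333)(7.6667) = 14.6944.
New equilibrium: 101 - 4Q = 69 + 2Q gives Q_1 = 5.3333, P_1 = 79.6667; CS_1 = 56.8889, PS_1 = 28.4444.
Change in total surplus = (56.8889 + 28.4444) - (29.3889 + 14.6944) = 41.25.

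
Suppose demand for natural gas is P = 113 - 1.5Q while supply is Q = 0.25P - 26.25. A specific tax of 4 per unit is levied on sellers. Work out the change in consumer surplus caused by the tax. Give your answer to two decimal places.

-1.19

Rewriting supply in inverse form: P = 105 + 4Q.
Pre-tax equilibrium: 113 - 1.5Q = 105 + 4Q gives Q* = 1.4545, P* = 110.8182.
A tax on sellers shifts supply up by 4: 113 - 1.5Q = 105 + 4Q + 4, so Q_t = 0.7273. Buyers pay P_b = 111.9091; sellers receive P_s = P_b - 4 = 107.9091.
CS falls from (1/2)(1.4545)(2.1818) = 1.5868 to (1/2)(0.7273)(1.0909) = 0.3967, a change of -1.1901.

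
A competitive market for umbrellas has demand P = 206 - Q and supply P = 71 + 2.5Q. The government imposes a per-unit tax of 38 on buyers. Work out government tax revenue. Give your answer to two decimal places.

1053.14

Without the tax, 206 - Q = 71 + 2.5Q so Q* = 38.5714 and P* = 167.4286.
With the tax, buyers' net willingness to pay falls by 38: (206 - 38) - Q = 71 + 2.5Q, so Q_t = 27.7143. Buyers pay P_b = 178.2857; sellers receive P_s = P_b - 38 = 140.2857.
Revenue is the tax times quantity traded: 38 x 27.7143 = 1053.1429.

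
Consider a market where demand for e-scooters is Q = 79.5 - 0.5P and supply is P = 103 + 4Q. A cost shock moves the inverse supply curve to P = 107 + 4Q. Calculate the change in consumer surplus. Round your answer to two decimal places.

-12.00

Rewriting demand in inverse form: P = 159 - 2Q.
Initial equilibrium: Q_0 = 9.3333, P_0 = 140.3333; CS_0 = (1/2)(9.3333)(18.6667) = 87.1111, PS_0 = (1/2)(9.3333)(37.3333) = 174.2222.
New equilibrium: 159 - 2Q = 107 + 4Q gives Q_1 = 8.6667, P_1 = 141.6667; CS_1 = 75.1111, PS_1 = 150.2222.
Change in consumer surplus = 75.1111 - 87.1111 = -12.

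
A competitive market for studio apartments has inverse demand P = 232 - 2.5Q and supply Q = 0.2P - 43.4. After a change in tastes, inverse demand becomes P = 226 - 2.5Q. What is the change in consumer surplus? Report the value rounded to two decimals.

Rewriting supply in inverse form: P = 217 + 5Q.
Initial equilibrium: Q_0 = 2, P_0 = 227; CS_0 = (1/2)(2)(5) = 5, PS_0 = (1/2)(2)(10) = 10.
New equilibrium: 226 - 2.5Q = 217 + 5Q gives Q_1 = 1.2, P_1 = 223; CS_1 = 1.8, PS_1 = 3.6.
Change in consumer surplus = 1.8 - 5 = -3.2.

-3.20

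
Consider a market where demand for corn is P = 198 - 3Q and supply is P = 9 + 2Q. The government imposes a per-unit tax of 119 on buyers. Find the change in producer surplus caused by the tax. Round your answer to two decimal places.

Without the tax, 198 - 3Q = 9 + 2Q so Q* = 37.8 and P* = 84.6.
A tax on buyers shifts demand down by 119: (198 - 119) - 3Q = 9 + 2Q, so Q_t = 14. Buyers pay P_b = 156; sellers receive P_s = P_b - 119 = 37.
PS falls from (1/2)(37.8)(75.6) = 1428.84 to (1/2)(14)(28) = 196, a change of -1232.84.

-1232.84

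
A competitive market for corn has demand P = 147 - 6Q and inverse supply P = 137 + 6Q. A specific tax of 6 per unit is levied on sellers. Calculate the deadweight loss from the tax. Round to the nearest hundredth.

1.50

Without the tax, 147 - 6Q = 137 + 6Q so Q* = 0.8333 and P* = 142.
A tax on sellers shifts supply up by 6: 147 - 6Q = 137 + 6Q + 6, so Q_t = 0.3333. Buyers pay P_b = 145; sellers receive P_s = P_b - 6 = 139.
Deadweight loss is the triangle between the curves from Q_t to Q*: (1/2)(0.8333 - 0.3333)(6) = 1.5.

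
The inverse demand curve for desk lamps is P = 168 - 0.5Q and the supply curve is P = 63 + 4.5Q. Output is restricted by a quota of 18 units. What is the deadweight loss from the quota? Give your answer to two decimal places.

22.50

Unrestricted equilibrium: Q* = (168 - 63)/(0.5 + 4.5) = 21.
At Q = 18 the demand price is 168 - 0.5(18) = 159 and the supply price is 63 + 4.5(18) = 144.
DWL = (1/2)(gap between curves at 18) x (Q* - 18) = (1/2)(15)(3) = 22.5.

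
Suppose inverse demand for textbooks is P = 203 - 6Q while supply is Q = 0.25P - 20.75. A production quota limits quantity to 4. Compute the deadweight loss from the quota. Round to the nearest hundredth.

Rewriting supply in inverse form: P = 83 + 4Q.
Without the quota, 203 - 6Q = 83 + 4Q gives Q* = 12.
At Q = 4 the demand price is 203 - 6(4) = 179 and the supply price is 83 + 4(4) = 99.
Deadweight loss is the triangle between the curves from 4 to 12: (1/2)(179 - 99)(12 - 4) = 320.

320.00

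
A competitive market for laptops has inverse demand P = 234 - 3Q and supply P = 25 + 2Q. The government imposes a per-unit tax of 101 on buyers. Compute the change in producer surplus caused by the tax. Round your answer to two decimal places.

Pre-tax equilibrium: 234 - 3Q = 25 + 2Q gives Q* = 41.8, P* = 108.6.
A tax on buyers shifts demand down by 101: (234 - 101) - 3Q = 25 + 2Q, so Q_t = 21.6. Buyers pay P_b = 169.2; sellers receive P_s = P_b - 101 = 68.2.
Producers lose the trapezoid between P_s and P* out to Q_t plus the triangle from Q_t to Q*: change in PS = 466.56 - 1747.24 = -1280.68.

-1280.68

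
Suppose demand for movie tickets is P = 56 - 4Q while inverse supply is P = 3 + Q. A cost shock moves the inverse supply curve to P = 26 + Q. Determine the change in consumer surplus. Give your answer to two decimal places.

-152.72

Initial equilibrium: Q_0 = 10.6, P_0 = 13.6; CS_0 = (1/2)(10.6)(42.4) = 224.72, PS_0 = (1/2)(10.6)(10.6) = 56.18.
New equilibrium: 56 - 4Q = 26 + Q gives Q_1 = 6, P_1 = 32; CS_1 = 72, PS_1 = 18.
Change in consumer surplus = 72 - 224.72 = -152.72.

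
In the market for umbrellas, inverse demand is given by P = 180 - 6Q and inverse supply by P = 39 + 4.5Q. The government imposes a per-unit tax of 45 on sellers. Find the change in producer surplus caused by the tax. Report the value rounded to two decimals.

-217.65

Without the tax, 180 - 6Q = 39 + 4.5Q so Q* = 13.4286 and P* = 99.4286.
With the tax, sellers need 45 more per unit: 180 - 6Q = 39 + 4.5Q + 45, so Q_t = 9.1429. Buyers pay P_b = 125.1429; sellers receive P_s = P_b - 45 = 80.1429.
PS falls from (1/2)(13.4286)(60.4286) = 405.7347 to (1/2)(9.1429)(41.1429) = 188.0816, a change of -217.6531.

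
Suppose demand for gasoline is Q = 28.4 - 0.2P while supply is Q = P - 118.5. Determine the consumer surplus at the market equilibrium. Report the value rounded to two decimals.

Rewriting demand in inverse form: P = 142 - 5Q.
Rewriting supply in inverse form: P = 118.5 + Q.
Setting demand equal to supply, 23.5 = 6Q, so Q* = 3.9167 and P* = 122.4167.
Consumer surplus is the triangle under demand above P*: (1/2)(3.9167)(142 - 122.4167) = (1/2)(3.9167)(19.5833) = 38.3507.

38.35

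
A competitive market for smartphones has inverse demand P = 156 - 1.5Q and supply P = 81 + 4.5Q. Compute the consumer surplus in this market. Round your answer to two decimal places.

117.19

Equilibrium: 156 - 1.5Q = 81 + 4.5Q, so Q* = 12.5 and P* = 137.25.
The demand choke price is 156, so CS = (1/2)(Q*)(156 - P*) = (1/2)(12.5)(18.75) = 117.1875.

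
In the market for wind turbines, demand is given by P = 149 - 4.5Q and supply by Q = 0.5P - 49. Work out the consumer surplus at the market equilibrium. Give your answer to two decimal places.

Rewriting supply in inverse form: P = 98 + 2Q.
Equilibrium: 149 - 4.5Q = 98 + 2Q, so Q* = 7.8462 and P* = 113.6923.
CS is the area between the demand curve and P* from 0 to Q*: (1/2)(7.8462)(35.3077) = 138.5148.

138.51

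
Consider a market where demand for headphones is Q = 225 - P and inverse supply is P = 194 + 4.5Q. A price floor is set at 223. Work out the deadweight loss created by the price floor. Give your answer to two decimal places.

Rewriting demand in inverse form: P = 225 - Q.
Without the control, 225 - Q = 194 + 4.5Q so Q* = 5.6364 and P* = 219.3636.
At P = 223, buyers demand (225 - 223)/1 = 2 while sellers would supply more, so the quantity traded is 2 at price 223.
At Q = 2 the demand price is 223 and the supply price is 203. Deadweight loss is the triangle between the curves from 2 to 5.6364: (1/2)(223 - 203)(5.6364 - 2) = 36.3636.

36.36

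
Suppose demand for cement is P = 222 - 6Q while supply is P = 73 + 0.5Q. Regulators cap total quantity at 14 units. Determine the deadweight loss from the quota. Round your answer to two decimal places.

258.77

Without the quota, 222 - 6Q = 73 + 0.5Q gives Q* = 22.9231.
At Q = 14 the demand price is 222 - 6(14) = 138 and the supply price is 73 + 0.5(14) = 80.
DWL = (1/2)(gap between curves at 14) x (Q* - 14) = (1/2)(58)(8.9231) = 258.7692.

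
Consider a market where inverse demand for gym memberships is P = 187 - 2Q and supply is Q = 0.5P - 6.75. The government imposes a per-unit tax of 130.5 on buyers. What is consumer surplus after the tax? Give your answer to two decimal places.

115.56

Rewriting supply in inverse form: P = 13.5 + 2Q.
Pre-tax equilibrium: 187 - 2Q = 13.5 + 2Q gives Q* = 43.375, P* = 100.25.
A tax on buyers shifts demand down by 130.5: (187 - 130.5) - 2Q = 13.5 + 2Q, so Q_t = 10.75. Buyers pay P_b = 165.5; sellers receive P_s = P_b - 130.5 = 35.
CS = (1/2)(Q_t)(187 - P_b) = (1/2)(10.75)(21.5) = 115.5625.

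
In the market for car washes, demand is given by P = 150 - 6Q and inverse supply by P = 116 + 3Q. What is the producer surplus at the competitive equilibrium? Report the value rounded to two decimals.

Set 150 - 6Q = 116 + 3Q, which gives 34 = 9Q, so Q* = 3.7778 and P* = 150 - 6(3.7778) = 127.3333.
The supply curve's price intercept is 116, so PS = (1/2)(Q*)(P* - 116) = (1/2)(3.7778)(11.3333) = 21.4074.

21.41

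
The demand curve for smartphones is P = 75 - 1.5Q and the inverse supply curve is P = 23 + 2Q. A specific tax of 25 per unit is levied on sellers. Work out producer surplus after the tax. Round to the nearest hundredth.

Without the tax, 75 - 1.5Q = 23 + 2Q so Q* = 14.8571 and P* = 52.7143.
With the tax, sellers need 25 more per unit: 75 - 1.5Q = 23 + 2Q + 25, so Q_t = 7.7143. Buyers pay P_b = 63.4286; sellers receive P_s = P_b - 25 = 38.4286.
Producer surplus is the triangle above supply below P_s: (1/2)(7.7143)(38.4286 - 23) = 59.5102.

59.51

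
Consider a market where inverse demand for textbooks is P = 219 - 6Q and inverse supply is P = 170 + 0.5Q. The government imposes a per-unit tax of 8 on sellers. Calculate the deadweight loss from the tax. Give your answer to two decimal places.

4.92

Pre-tax equilibrium: 219 - 6Q = 170 + 0.5Q gives Q* = 7.5385, P* = 173.7692.
With the tax, sellers need 8 more per unit: 219 - 6Q = 170 + 0.5Q + 8, so Q_t = 6.3077. Buyers pay P_b = 181.1538; sellers receive P_s = P_b - 8 = 173.1538.
Deadweight loss is the triangle between the curves from Q_t to Q*: (1/2)(7.5385 - 6.3077)(8) = 4.9231.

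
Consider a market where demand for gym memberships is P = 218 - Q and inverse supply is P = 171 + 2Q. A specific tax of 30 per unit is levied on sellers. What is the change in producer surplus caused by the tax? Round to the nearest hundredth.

Pre-tax equilibrium: 218 - Q = 171 + 2Q gives Q* = 15.6667, P* = 202.3333.
With the tax, sellers need 30 more per unit: 218 - Q = 171 + 2Q + 30, so Q_t = 5.6667. Buyers pay P_b = 212.3333; sellers receive P_s = P_b - 30 = 182.3333.
Producers lose the trapezoid between P_s and P* out to Q_t plus the triangle from Q_t to Q*: change in PS = 32.1111 - 245.4444 = -213.3333.

-213.33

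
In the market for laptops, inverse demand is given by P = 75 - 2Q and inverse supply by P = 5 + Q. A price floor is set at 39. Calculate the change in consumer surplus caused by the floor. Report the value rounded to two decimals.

Without the control, 75 - 2Q = 5 + Q so Q* = 23.3333 and P* = 28.3333.
At P = 39, buyers demand (75 - 39)/2 = 18 while sellers would supply more, so the quantity traded is 18 at price 39.
CS goes from (1/2)(23.3333)(46.6667) = 544.4444 to 324 (computed as (75 - 39)(18) - (1/2)(2)(18)^2), a change of -220.4444.

-220.44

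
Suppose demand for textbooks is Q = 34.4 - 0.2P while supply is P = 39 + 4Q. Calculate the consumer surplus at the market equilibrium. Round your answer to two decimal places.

Rewriting demand in inverse form: P = 172 - 5Q.
Set 172 - 5Q = 39 + 4Q, which gives 133 = 9Q, so Q* = 14.7778 and P* = 172 - 5(14.7778) = 98.1111.
The demand choke price is 172, so CS = (1/2)(Q*)(172 - P*) = (1/2)(14.7778)(73.8889) = 545.9568.

545.96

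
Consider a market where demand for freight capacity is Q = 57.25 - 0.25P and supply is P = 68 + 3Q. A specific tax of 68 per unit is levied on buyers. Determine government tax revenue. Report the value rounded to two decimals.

Rewriting demand in inverse form: P = 229 - 4Q.
Pre-tax equilibrium: 229 - 4Q = 68 + 3Q gives Q* = 23, P* = 137.
A tax on buyers shifts demand down by 68: (229 - 68) - 4Q = 68 + 3Q, so Q_t = 13.2857. Buyers pay P_b = 175.8571; sellers receive P_s = P_b - 68 = 107.8571.
Tax revenue = t x Q_t = 68 x 13.2857 = 903.4286.

903.43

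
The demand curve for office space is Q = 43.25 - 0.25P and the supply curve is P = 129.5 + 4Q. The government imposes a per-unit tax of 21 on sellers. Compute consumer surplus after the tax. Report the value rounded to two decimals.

15.82

Rewriting demand in inverse form: P = 173 - 4Q.
Pre-tax equilibrium: 173 - 4Q = 129.5 + 4Q gives Q* = 5.4375, P* = 151.25.
A tax on sellers shifts supply up by 21: 173 - 4Q = 129.5 + 4Q + 21, so Q_t = 2.8125. Buyers pay P_b = 161.75; sellers receive P_s = P_b - 21 = 140.75.
Consumer surplus is the triangle under demand above P_b: (1/2)(2.8125)(173 - 161.75) = 15.8203.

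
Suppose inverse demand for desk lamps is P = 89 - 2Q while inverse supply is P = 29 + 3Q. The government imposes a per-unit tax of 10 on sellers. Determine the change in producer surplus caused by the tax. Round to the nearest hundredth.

Pre-tax equilibrium: 89 - 2Q = 29 + 3Q gives Q* = 12, P* = 65.
A tax on sellers shifts supply up by 10: 89 - 2Q = 29 + 3Q + 10, so Q_t = 10. Buyers pay P_b = 69; sellers receive P_s = P_b - 10 = 59.
Producers lose the trapezoid between P_s and P* out to Q_t plus the triangle from Q_t to Q*: change in PS = 150 - 216 = -66.

-66.00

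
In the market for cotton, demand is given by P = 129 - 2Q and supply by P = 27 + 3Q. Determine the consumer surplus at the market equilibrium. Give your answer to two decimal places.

Equilibrium: 129 - 2Q = 27 + 3Q, so Q* = 20.4 and P* = 88.2.
Consumer surplus is the triangle under demand above P*: (1/2)(20.4)(129 - 88.2) = (1/2)(20.4)(40.8) = 416.16.

416.16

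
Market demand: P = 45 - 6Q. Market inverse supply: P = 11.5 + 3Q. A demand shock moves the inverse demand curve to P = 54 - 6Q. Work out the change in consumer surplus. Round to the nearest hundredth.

Initial equilibrium: Q_0 = 3.7222, P_0 = 22.6667; CS_0 = (1/2)(3.7222)(22.3333) = 41.5648, PS_0 = (1/2)(3.7222)(11.1667) = 20.7824.
New equilibrium: 54 - 6Q = 11.5 + 3Q gives Q_1 = 4.7222, P_1 = 25.6667; CS_1 = 66.8981, PS_1 = 33.4491.
Change in consumer surplus = 66.8981 - 41.5648 = 25.3333.

25.33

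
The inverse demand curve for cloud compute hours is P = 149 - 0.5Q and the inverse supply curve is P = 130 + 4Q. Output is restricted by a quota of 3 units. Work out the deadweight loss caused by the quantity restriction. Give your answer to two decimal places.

3.36

Unrestricted equilibrium: Q* = (149 - 130)/(0.5 + 4) = 4.2222.
At Q = 3 the demand price is 149 - 0.5(3) = 147.5 and the supply price is 130 + 4(3) = 142.
DWL = (1/2)(gap between curves at 3) x (Q* - 3) = (1/2)(5.5)(1.2222) = 3.3611.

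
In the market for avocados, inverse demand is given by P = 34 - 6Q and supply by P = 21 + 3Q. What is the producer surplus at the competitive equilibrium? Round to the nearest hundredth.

3.13

Equilibrium: 34 - 6Q = 21 + 3Q, so Q* = 1.4444 and P* = 25.3333.
The supply curve's price intercept is 21, so PS = (1/2)(Q*)(P* - 21) = (1/2)(1.4444)(4.3333) = 3.1296.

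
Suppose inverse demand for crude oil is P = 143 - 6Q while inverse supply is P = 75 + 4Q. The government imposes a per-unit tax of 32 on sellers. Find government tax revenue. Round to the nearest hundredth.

Without the tax, 143 - 6Q = 75 + 4Q so Q* = 6.8 and P* = 102.2.
With the tax, sellers need 32 more per unit: 143 - 6Q = 75 + 4Q + 32, so Q_t = 3.6. Buyers pay P_b = 121.4; sellers receive P_s = P_b - 32 = 89.4.
Revenue is the tax times quantity traded: 32 x 3.6 = 115.2.

115.20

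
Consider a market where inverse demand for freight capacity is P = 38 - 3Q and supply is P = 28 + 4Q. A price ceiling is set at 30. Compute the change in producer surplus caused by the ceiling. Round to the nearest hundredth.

-3.58

Free-market equilibrium: 38 - 3Q = 28 + 4Q gives Q* = 1.4286, P* = 33.7143.
At P = 30, sellers supply (30 - 28)/4 = 0.5 while buyers want more, so the quantity traded is 0.5 at price 30.
PS goes from (1/2)(1.4286)(5.7143) = 4.0816 to 0.5 (computed as (30 - 28)(0.5) - (1/2)(4)(0.5)^2), a change of -3.5816.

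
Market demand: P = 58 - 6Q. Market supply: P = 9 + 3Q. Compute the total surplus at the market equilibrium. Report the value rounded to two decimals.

133.39

Equilibrium: 58 - 6Q = 9 + 3Q, so Q* = 5.4444 and P* = 25.3333.
Total surplus is the full triangle between the curves from 0 to Q*: (1/2)(5.4444)(58 - 9) = 133.3889.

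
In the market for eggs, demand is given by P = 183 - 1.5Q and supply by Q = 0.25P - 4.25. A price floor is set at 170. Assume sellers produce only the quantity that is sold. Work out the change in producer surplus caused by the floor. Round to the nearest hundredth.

-646.11

Rewriting supply in inverse form: P = 17 + 4Q.
Without the control, 183 - 1.5Q = 17 + 4Q so Q* = 30.1818 and P* = 137.7273.
At the floor price 170, quantity demanded is (183 - 170)/1.5 = 8.6667; demand is the short side, so Q = 8.6667 trades at P = 170.
PS goes from (1/2)(30.1818)(120.7273) = 1821.8843 to 1175.7778 (computed as (170 - 17)(8.6667) - (1/2)(4)(8.6667)^2), a change of -646.1065.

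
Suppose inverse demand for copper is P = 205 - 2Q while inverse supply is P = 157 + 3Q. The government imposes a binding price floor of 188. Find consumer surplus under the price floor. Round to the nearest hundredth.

72.25

Without the control, 205 - 2Q = 157 + 3Q so Q* = 9.6 and P* = 185.8.
At P = 188, buyers demand (205 - 188)/2 = 8.5 while sellers would supply more, so the quantity traded is 8.5 at price 188.
CS is the triangle under demand above 188: (1/2)(8.5)(205 - 188) = 72.25.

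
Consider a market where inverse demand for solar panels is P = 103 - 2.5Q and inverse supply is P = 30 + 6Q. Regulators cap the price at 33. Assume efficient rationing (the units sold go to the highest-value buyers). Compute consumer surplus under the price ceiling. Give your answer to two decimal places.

34.69

Without the control, 103 - 2.5Q = 30 + 6Q so Q* = 8.5882 and P* = 81.5294.
At the ceiling price 33, quantity supplied is (33 - 30)/6 = 0.5; supply is the short side, so Q = 0.5 trades at P = 33.
The demand price at Q = 0.5 is 101.75. CS is the trapezoid between demand and 33 over [0, 0.5]: (1/2)[(103 - 33) + (101.75 - 33)](0.5) = 34.6875.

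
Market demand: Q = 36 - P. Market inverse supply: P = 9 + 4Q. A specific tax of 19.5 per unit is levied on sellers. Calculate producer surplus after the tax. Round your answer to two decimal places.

Rewriting demand in inverse form: P = 36 - Q.
Pre-tax equilibrium: 36 - Q = 9 + 4Q gives Q* = 5.4, P* = 30.6.
With the tax, sellers need 19.5 more per unit: 36 - Q = 9 + 4Q + 19.5, so Q_t = 1.5. Buyers pay P_b = 34.5; sellers receive P_s = P_b - 19.5 = 15.
PS = (1/2)(Q_t)(P_s - 9) = (1/2)(1.5)(6) = 4.5.

4.50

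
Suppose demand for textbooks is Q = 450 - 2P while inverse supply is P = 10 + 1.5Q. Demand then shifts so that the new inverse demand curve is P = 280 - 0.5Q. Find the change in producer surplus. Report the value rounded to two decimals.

5001.56

Rewriting demand in inverse form: P = 225 - 0.5Q.
Initial equilibrium: Q_0 = 107.5, P_0 = 171.25; CS_0 = (1/2)(107.5)(53.75) = 2889.0625, PS_0 = (1/2)(107.5)(161.25) = 8667.1875.
New equilibrium: 280 - 0.5Q = 10 + 1.5Q gives Q_1 = 135, P_1 = 212.5; CS_1 = 4556.25, PS_1 = 13668.75.
Change in producer surplus = 13668.75 - 8667.1875 = 5001.5625.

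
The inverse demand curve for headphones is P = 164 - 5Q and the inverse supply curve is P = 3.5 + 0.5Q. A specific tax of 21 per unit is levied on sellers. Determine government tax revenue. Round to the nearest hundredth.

532.64

Without the tax, 164 - 5Q = 3.5 + 0.5Q so Q* = 29.1818 and P* = 18.0909.
A tax on sellers shifts supply up by 21: 164 - 5Q = 3.5 + 0.5Q + 21, so Q_t = 25.3636. Buyers pay P_b = 37.1818; sellers receive P_s = P_b - 21 = 16.1818.
Tax revenue = t x Q_t = 21 x 25.3636 = 532.6364.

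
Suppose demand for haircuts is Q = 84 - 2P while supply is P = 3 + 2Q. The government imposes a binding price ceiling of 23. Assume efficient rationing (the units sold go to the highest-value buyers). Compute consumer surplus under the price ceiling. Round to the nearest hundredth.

Rewriting demand in inverse form: P = 42 - 0.5Q.
Without the control, 42 - 0.5Q = 3 + 2Q so Q* = 15.6 and P* = 34.2.
At P = 23, sellers supply (23 - 3)/2 = 10 while buyers want more, so the quantity traded is 10 at price 23.
The demand price at Q = 10 is 37. CS is the trapezoid between demand and 23 over [0, 10]: (1/2)[(42 - 23) + (37 - 23)](10) = 165.

165.00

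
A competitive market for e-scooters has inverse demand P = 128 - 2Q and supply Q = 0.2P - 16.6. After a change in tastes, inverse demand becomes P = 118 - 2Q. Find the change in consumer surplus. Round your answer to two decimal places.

Rewriting supply in inverse form: P = 83 + 5Q.
Initial equilibrium: Q_0 = 6.4286, P_0 = 115.1429; CS_0 = (1/2)(6.4286)(12.8571) = 41.3265, PS_0 = (1/2)(6.4286)(32.1429) = 103.3163.
New equilibrium: 118 - 2Q = 83 + 5Q gives Q_1 = 5, P_1 = 108; CS_1 = 25, PS_1 = 62.5.
Change in consumer surplus = 25 - 41.3265 = -16.3265.

-16.33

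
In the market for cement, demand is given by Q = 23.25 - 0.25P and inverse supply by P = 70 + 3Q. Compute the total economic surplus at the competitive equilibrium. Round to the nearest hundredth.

37.79

Rewriting demand in inverse form: P = 93 - 4Q.
Setting demand equal to supply, 23 = 7Q, so Q* = 3.2857 and P* = 79.8571.
CS = (1/2)(3.2857)(13.1429) = 21.5918 and PS = (1/2)(3.2857)(9.8571) = 16.1939, so total surplus = 37.7857.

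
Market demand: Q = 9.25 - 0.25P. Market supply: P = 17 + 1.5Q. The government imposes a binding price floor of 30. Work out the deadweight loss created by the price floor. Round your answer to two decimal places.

Rewriting demand in inverse form: P = 37 - 4Q.
Without the control, 37 - 4Q = 17 + 1.5Q so Q* = 3.6364 and P* = 22.4545.
At the floor price 30, quantity demanded is (37 - 30)/4 = 1.75; demand is the short side, so Q = 1.75 trades at P = 30.
At Q = 1.75 the demand price is 30 and the supply price is 19.625. Deadweight loss is the triangle between the curves from 1.75 to 3.6364: (1/2)(30 - 19.625)(3.6364 - 1.75) = 9.7855.

9.79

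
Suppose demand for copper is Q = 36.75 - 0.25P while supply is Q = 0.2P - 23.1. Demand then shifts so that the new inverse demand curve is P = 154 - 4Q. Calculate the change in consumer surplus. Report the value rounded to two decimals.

Rewriting demand in inverse form: P = 147 - 4Q.
Rewriting supply in inverse form: P = 115.5 + 5Q.
Initial equilibrium: Q_0 = 3.5, P_0 = 133; CS_0 = (1/2)(3.5)(14) = 24.5, PS_0 = (1/2)(3.5)(17.5) = 30.625.
New equilibrium: 154 - 4Q = 115.5 + 5Q gives Q_1 = 4.2778, P_1 = 136.8889; CS_1 = 36.5988, PS_1 = 45.7485.
Change in consumer surplus = 36.5988 - 24.5 = 12.0988.

12.10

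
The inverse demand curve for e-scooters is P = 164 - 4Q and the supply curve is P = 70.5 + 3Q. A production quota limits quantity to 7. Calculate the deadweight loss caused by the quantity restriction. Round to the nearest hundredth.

141.45

Without the quota, 164 - 4Q = 70.5 + 3Q gives Q* = 13.3571.
At Q = 7 the demand price is 164 - 4(7) = 136 and the supply price is 70.5 + 3(7) = 91.5.
Deadweight loss is the triangle between the curves from 7 to 13.3571: (1/2)(136 - 91.5)(13.3571 - 7) = 141.4464.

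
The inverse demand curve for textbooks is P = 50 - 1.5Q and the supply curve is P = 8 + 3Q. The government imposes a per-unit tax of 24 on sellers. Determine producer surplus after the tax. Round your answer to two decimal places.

Pre-tax equilibrium: 50 - 1.5Q = 8 + 3Q gives Q* = 9.3333, P* = 36.
With the tax, sellers need 24 more per unit: 50 - 1.5Q = 8 + 3Q + 24, so Q_t = 4. Buyers pay P_b = 44; sellers receive P_s = P_b - 24 = 20.
Producer surplus is the triangle above supply below P_s: (1/2)(4)(20 - 8) = 24.

24.00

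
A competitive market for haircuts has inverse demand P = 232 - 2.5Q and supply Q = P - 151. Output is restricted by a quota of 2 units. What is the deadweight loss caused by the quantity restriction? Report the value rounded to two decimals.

782.29

Rewriting supply in inverse form: P = 151 + Q.
Without the quota, 232 - 2.5Q = 151 + Q gives Q* = 23.1429.
At Q = 2 the demand price is 232 - 2.5(2) = 227 and the supply price is 151 + (2) = 153.
DWL = (1/2)(gap between curves at 2) x (Q* - 2) = (1/2)(74)(21.1429) = 782.2857.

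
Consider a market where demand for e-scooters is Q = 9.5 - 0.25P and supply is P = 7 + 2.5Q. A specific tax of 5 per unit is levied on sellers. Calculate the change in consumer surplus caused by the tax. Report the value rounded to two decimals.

-13.49

Rewriting demand in inverse form: P = 38 - 4Q.
Pre-tax equilibrium: 38 - 4Q = 7 + 2.5Q gives Q* = 4.7692, P* = 18.9231.
A tax on sellers shifts supply up by 5: 38 - 4Q = 7 + 2.5Q + 5, so Q_t = 4. Buyers pay P_b = 22; sellers receive P_s = P_b - 5 = 17.
CS falls from (1/2)(4.7692)(19.0769) = 45.4911 to (1/2)(4)(16) = 32, a change of -13.4911.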